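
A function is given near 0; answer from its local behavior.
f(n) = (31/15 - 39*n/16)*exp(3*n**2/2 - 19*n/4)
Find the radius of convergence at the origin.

The radius of convergence is infinite.

The factor exp(3*n**2/2 - 19*n/4) is entire and contributes no finite singular point.
The polynomial part has no poles.
No finite singular points: the Taylor series at 0 converges everywhere.


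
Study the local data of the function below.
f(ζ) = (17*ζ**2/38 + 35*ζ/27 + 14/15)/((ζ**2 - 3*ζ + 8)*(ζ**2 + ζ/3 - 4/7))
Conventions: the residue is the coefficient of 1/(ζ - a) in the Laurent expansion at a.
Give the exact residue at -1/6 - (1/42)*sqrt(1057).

The factor ζ**2 + ζ/3 - 4/7 splits as (ζ - a)(ζ - a') with a = -1/6 - (1/42)*sqrt(1057), a' = -1/6 + (1/42)*sqrt(1057). At the order-1 pole a set g(ζ) = (ζ - a)*f(ζ) = [(17*ζ**2/38 + 35*ζ/27 + 14/15)/(ζ**2 - 3*ζ + 8)] / (ζ - a').
Simple pole: residue = g(a) at a = -1/6 - (1/42)*sqrt(1057), which is 57799/642200 - (171907/58183320)*sqrt(1057).

The residue is 57799/642200 - (171907/58183320)*sqrt(1057).


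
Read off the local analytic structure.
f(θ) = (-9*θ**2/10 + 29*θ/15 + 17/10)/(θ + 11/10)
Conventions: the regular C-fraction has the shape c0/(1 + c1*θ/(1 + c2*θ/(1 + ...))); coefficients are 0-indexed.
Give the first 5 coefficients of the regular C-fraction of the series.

The regular C-fraction coefficients are [17/11, -128/561, 22571/6528, -6261219/2889088, -3456/22571].

Taylor coefficients (expand at 0): a_0 = 17/11, a_1 = 128/363, a_2 = -4547/3993, a_3 = 45470/43923, a_4 = -454700/483153.
c0 = a_0 = 17/11. Peel one level at a time: if S = 1 + c*θ/S' with S'(0) = 1, then c is the θ-coefficient of S and S' = c*θ/(S - 1).
S_1 = c0/f = 1 + (-128/561)*θ + (22571/28611)*θ^2 + ...; c1 = -128/561.
S_2 = c1*θ/(S_1 - 1) = 1 + (22571/6528)*θ + (122769/16384)*θ^2 + ...; c2 = 22571/6528.
S_3 = c2*θ/(S_2 - 1) = 1 + (-6261219/2889088)*θ + (-169052913/509450041)*θ^2 + ...; c3 = -6261219/2889088.
S_4 = c3*θ/(S_3 - 1) = 1 + (-3456/22571)*θ + ...; c4 = -3456/22571.


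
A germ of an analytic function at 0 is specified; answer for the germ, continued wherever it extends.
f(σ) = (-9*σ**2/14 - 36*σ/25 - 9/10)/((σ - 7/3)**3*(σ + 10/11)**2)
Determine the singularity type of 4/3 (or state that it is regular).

The point is a regular point.

Denominator factors: σ + 10/11 = 74/33 at σ = 4/3; σ - 7/3 = -1 at σ = 4/3 — none vanishes.
So the germ continues analytically to 4/3.


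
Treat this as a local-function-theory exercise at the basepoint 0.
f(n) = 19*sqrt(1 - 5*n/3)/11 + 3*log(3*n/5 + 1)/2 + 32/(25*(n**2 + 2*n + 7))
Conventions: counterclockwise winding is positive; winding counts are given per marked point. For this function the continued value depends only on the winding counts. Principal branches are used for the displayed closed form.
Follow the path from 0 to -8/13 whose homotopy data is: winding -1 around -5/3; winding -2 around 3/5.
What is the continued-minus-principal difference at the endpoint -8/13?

Continued minus principal equals -(3)*pi*i.

The rational part is single-valued and drops out of the difference; each branch term changes only by its own monodromy.
(19/11)*sqrt(1 - n/(3/5)): winding -2 is even, the square root returns to the same sheet, contribution 0.
(3/2)*log(1 - n/(-5/3)): each positive loop around -5/3 adds 2*pi*i to the log, so winding -1 contributes (3/2)*(-1)*2*pi*i = -(3)*pi*i.
Summing the contributions at n = -8/13 gives -(3)*pi*i.


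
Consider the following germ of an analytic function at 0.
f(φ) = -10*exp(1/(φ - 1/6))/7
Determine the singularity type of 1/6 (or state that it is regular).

The exponent 1/(φ - (1/6)) has a pole at 1/6, so exp(1/(φ - (1/6))) takes every nonzero value near it: an essential singularity (not a pole of any order).

The point is an essential singularity.


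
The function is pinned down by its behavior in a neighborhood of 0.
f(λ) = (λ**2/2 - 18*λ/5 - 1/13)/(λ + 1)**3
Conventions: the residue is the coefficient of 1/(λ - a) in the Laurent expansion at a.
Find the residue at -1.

At the order-3 pole -1 set g(λ) = (λ - (-1))^3*f(λ) = λ**2/2 - 18*λ/5 - 1/13.
Order-3 pole: residue = g''(a)/2; g''(-1) = 1, so the residue is 1/2.

The residue is 1/2.


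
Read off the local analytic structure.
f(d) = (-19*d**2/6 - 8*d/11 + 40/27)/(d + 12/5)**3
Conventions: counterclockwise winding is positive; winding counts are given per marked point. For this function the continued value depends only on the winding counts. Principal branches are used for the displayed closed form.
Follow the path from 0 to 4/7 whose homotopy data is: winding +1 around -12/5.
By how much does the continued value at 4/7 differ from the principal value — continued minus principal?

Continued minus principal equals 0.

The function is rational, hence single-valued: continuing it around any pole returns the same value, so the difference is 0.


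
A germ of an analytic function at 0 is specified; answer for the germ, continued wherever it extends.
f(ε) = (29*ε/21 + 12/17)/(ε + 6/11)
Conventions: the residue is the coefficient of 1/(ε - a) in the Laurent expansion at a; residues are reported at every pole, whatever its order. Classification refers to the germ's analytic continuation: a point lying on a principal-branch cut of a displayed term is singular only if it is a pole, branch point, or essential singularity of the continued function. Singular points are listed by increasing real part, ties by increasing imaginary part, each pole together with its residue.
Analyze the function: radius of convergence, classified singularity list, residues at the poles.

Radius of convergence at 0: 6/11.
At -6/11: a pole of order 1; residue -62/1309.

Denominator factor (ε + 6/11): pole of order 1 at -6/11, modulus 6/11.
The radius of convergence is the smallest modulus among the singular points: 6/11.
At the order-1 pole -6/11 set g(ε) = (ε - (-6/11))*f(ε) = 29*ε/21 + 12/17.
Simple pole: residue = g(a) at a = -6/11, which is -62/1309.


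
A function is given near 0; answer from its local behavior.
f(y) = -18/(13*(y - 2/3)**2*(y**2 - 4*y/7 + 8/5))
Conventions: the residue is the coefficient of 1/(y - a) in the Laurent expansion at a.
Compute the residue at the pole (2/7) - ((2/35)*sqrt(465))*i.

The factor y**2 - 4*y/7 + 8/5 splits as (y - a)(y - a') with a = (2/7) - ((2/35)*sqrt(465))*i, a' = (2/7) + ((2/35)*sqrt(465))*i. At the order-1 pole a set g(y) = (y - a)*f(y) = [-18/(13*(y - 2/3)**2)] / (y - a').
Simple pole: residue = g(a) at a = (2/7) - ((2/35)*sqrt(465))*i, which is (-42525/223093) + ((715365/55327064)*sqrt(465))*i.

The residue is (-42525/223093) + ((715365/55327064)*sqrt(465))*i.


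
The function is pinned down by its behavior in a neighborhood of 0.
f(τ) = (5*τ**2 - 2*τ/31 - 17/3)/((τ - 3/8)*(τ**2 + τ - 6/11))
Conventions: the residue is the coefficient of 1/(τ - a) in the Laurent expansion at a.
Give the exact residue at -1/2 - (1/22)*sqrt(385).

The residue is -22628/279 + (41012/9765)*sqrt(385).

The factor τ**2 + τ - 6/11 splits as (τ - a)(τ - a') with a = -1/2 - (1/22)*sqrt(385), a' = -1/2 + (1/22)*sqrt(385). At the order-1 pole a set g(τ) = (τ - a)*f(τ) = [(5*τ**2 - 2*τ/31 - 17/3)/(τ - 3/8)] / (τ - a').
Simple pole: residue = g(a) at a = -1/2 - (1/22)*sqrt(385), which is -22628/279 + (41012/9765)*sqrt(385).


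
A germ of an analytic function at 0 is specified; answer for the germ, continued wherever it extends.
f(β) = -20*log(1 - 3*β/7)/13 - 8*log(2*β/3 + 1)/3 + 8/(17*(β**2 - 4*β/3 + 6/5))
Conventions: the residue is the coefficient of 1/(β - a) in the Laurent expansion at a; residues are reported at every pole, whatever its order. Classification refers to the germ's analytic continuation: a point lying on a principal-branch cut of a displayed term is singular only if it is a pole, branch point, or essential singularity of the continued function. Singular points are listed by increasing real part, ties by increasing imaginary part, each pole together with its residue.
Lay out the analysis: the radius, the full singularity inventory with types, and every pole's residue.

Radius of convergence at 0: (1/5)*sqrt(30).
At -3/2: a logarithmic branch point.
At (2/3) - ((1/15)*sqrt(170))*i: a pole of order 1; residue ((6/289)*sqrt(170))*i.
At (2/3) + ((1/15)*sqrt(170))*i: a pole of order 1; residue -((6/289)*sqrt(170))*i.
At 7/3: a logarithmic branch point.

Denominator factor (β**2 - 4*β/3 + 6/5): discriminant -136/45, complex-conjugate roots (2/3) + ((1/15)*sqrt(170))*i and (2/3) - ((1/15)*sqrt(170))*i; poles of order 1, moduli (1/5)*sqrt(30) and (1/5)*sqrt(30).
Branch term (-8/3)*log(1 - β/(-3/2)): its argument vanishes at β = -3/2, a logarithmic branch point, modulus 3/2.
Branch term (-20/13)*log(1 - β/(7/3)): its argument vanishes at β = 7/3, a logarithmic branch point, modulus 7/3.
The radius of convergence is the smallest modulus among the singular points: (1/5)*sqrt(30).
The branch terms are analytic at (2/3) - ((1/15)*sqrt(170))*i and contribute nothing to the residue; only the rational part matters.
The factor β**2 - 4*β/3 + 6/5 splits as (β - a)(β - a') with a = (2/3) - ((1/15)*sqrt(170))*i, a' = (2/3) + ((1/15)*sqrt(170))*i. At the order-1 pole a set g(β) = (β - a)*(rational part) = [8/17] / (β - a').
Simple pole: residue = g(a) at a = (2/3) - ((1/15)*sqrt(170))*i, which is ((6/289)*sqrt(170))*i.
The branch terms are analytic at (2/3) + ((1/15)*sqrt(170))*i and contribute nothing to the residue; only the rational part matters.
The factor β**2 - 4*β/3 + 6/5 splits as (β - a)(β - a') with a = (2/3) + ((1/15)*sqrt(170))*i, a' = (2/3) - ((1/15)*sqrt(170))*i. At the order-1 pole a set g(β) = (β - a)*(rational part) = [8/17] / (β - a').
Simple pole: residue = g(a) at a = (2/3) + ((1/15)*sqrt(170))*i, which is -((6/289)*sqrt(170))*i.
List the singular points by increasing real part (a conjugate pair: the negative imaginary part first).


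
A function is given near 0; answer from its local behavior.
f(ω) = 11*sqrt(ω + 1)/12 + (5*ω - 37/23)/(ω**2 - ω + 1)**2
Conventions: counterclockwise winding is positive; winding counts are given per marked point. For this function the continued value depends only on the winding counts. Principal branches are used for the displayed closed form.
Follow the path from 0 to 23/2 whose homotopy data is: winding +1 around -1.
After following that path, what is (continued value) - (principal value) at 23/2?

Continued minus principal equals -(55/12)*sqrt(2).

The rational part is single-valued and drops out of the difference; each branch term changes only by its own monodromy.
(11/12)*sqrt(1 - ω/(-1)): winding +1 is odd, the square root flips sign, contributing -2*(11/12)*sqrt(1 - (23/2)/(-1)) = -2*(11/12)*sqrt(25/2) = -(55/12)*sqrt(2).
Summing the contributions at ω = 23/2 gives -(55/12)*sqrt(2).


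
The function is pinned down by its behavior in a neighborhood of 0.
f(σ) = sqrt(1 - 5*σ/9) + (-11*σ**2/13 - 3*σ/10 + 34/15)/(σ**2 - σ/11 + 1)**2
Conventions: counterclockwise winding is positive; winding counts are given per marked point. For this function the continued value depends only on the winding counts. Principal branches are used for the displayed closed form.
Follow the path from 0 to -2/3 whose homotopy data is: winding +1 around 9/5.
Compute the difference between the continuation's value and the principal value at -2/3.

Continued minus principal equals -(2/9)*sqrt(111).

The rational part is single-valued and drops out of the difference; each branch term changes only by its own monodromy.
(1)*sqrt(1 - σ/(9/5)): winding +1 is odd, the square root flips sign, contributing -2*(1)*sqrt(1 - (-2/3)/(9/5)) = -2*(1)*sqrt(37/27) = -(2/9)*sqrt(111).
Summing the contributions at σ = -2/3 gives -(2/9)*sqrt(111).


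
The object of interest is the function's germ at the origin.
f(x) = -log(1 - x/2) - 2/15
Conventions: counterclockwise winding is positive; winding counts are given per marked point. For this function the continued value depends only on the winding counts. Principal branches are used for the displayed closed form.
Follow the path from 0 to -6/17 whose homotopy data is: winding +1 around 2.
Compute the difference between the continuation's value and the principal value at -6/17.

Continued minus principal equals -(2)*pi*i.

The rational part is single-valued and drops out of the difference; each branch term changes only by its own monodromy.
(-1)*log(1 - x/(2)): each positive loop around 2 adds 2*pi*i to the log, so winding +1 contributes (-1)*(1)*2*pi*i = -(2)*pi*i.
Summing the contributions at x = -6/17 gives -(2)*pi*i.


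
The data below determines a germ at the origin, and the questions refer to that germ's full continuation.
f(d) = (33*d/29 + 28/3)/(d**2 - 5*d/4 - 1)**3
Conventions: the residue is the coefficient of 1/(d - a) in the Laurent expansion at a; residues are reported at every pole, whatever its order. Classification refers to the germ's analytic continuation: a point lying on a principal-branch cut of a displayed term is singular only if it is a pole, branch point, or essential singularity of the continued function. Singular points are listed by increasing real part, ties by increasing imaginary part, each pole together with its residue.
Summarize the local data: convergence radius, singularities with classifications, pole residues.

Radius of convergence at 0: -5/8 + (1/8)*sqrt(89).
At 5/8 - (1/8)*sqrt(89): a pole of order 3; residue -(1789696/20444101)*sqrt(89).
At 5/8 + (1/8)*sqrt(89): a pole of order 3; residue (1789696/20444101)*sqrt(89).

Denominator factor (d**2 - 5*d/4 - 1)^3: discriminant 89/16, real irrational roots 5/8 + (1/8)*sqrt(89) and 5/8 - (1/8)*sqrt(89); poles of order 3, moduli 5/8 + (1/8)*sqrt(89) and -5/8 + (1/8)*sqrt(89).
The radius of convergence is the smallest modulus among the singular points: -5/8 + (1/8)*sqrt(89).
The factor d**2 - 5*d/4 - 1 splits as (d - a)(d - a') with a = 5/8 - (1/8)*sqrt(89), a' = 5/8 + (1/8)*sqrt(89). At the order-3 pole a set g(d) = (d - a)^3*f(d) = [33*d/29 + 28/3] / (d - a')^3.
Order-3 pole: residue = g''(a)/2; g''(5/8 - (1/8)*sqrt(89)) = -(3579392/20444101)*sqrt(89), so the residue is -(1789696/20444101)*sqrt(89).
The factor d**2 - 5*d/4 - 1 splits as (d - a)(d - a') with a = 5/8 + (1/8)*sqrt(89), a' = 5/8 - (1/8)*sqrt(89). At the order-3 pole a set g(d) = (d - a)^3*f(d) = [33*d/29 + 28/3] / (d - a')^3.
Order-3 pole: residue = g''(a)/2; g''(5/8 + (1/8)*sqrt(89)) = (3579392/20444101)*sqrt(89), so the residue is (1789696/20444101)*sqrt(89).
List the singular points by increasing real part (a conjugate pair: the negative imaginary part first).


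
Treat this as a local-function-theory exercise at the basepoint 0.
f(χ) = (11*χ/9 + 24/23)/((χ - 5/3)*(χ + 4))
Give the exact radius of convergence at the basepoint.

The radius of convergence is 5/3.

Denominator factor (χ - 5/3): pole of order 1 at 5/3, modulus 5/3.
Denominator factor (χ + 4): pole of order 1 at -4, modulus 4.
The radius of convergence is the smallest modulus among the singular points: 5/3.


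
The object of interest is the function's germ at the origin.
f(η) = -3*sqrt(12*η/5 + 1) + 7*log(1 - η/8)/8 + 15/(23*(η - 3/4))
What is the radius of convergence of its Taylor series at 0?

The radius of convergence is 5/12.

Denominator factor (η - 3/4): pole of order 1 at 3/4, modulus 3/4.
Branch term (7/8)*log(1 - η/(8)): its argument vanishes at η = 8, a logarithmic branch point, modulus 8.
Branch term (-3)*sqrt(1 - η/(-5/12)): its argument vanishes at η = -5/12, a square-root branch point, modulus 5/12.
The radius of convergence is the smallest modulus among the singular points: 5/12.


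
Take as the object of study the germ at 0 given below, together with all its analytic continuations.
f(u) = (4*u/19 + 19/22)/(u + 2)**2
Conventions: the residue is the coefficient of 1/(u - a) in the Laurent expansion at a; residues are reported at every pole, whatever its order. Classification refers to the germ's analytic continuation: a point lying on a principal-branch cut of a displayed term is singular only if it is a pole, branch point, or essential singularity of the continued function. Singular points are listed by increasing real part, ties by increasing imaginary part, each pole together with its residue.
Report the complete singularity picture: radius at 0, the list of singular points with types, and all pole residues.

Denominator factor (u + 2)^2: pole of order 2 at -2, modulus 2.
The radius of convergence is the smallest modulus among the singular points: 2.
At the order-2 pole -2 set g(u) = (u - (-2))^2*f(u) = 4*u/19 + 19/22.
Order-2 pole: residue = g'(a); g'(-2) = 4/19, so the residue is 4/19.

Radius of convergence at 0: 2.
At -2: a pole of order 2; residue 4/19.


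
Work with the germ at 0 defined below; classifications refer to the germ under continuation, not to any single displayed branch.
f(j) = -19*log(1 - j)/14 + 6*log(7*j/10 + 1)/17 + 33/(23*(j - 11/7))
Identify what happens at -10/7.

The point is a logarithmic branch point.

The term (6/17)*log(1 - j/(-10/7)) has argument 1 - -10/7/(-10/7) = 0 at -10/7: a logarithmic (infinitely-sheeted) branch point; the remaining terms are analytic or single-valued there.


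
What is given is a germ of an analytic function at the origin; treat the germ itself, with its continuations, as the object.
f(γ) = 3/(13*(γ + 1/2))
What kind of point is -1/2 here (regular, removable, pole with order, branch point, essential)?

The point is a pole of order 1.

The denominator factor γ + 1/2 vanishes at -1/2 and appears to the power 1; the numerator there equals 3/13, nonzero, and no other factor vanishes.
Hence a pole whose order is the multiplicity, 1.


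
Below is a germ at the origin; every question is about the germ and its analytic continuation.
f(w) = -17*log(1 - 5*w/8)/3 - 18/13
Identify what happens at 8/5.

The term (-17/3)*log(1 - w/(8/5)) has argument 1 - 8/5/(8/5) = 0 at 8/5: a logarithmic (infinitely-sheeted) branch point; the remaining terms are analytic or single-valued there.

The point is a logarithmic branch point.


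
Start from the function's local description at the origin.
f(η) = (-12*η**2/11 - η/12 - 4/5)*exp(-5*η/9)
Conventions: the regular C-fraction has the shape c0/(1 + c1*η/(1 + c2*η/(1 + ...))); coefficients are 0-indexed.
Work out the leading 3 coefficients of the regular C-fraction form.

The regular C-fraction coefficients are [-4/5, 65/144, 57313/20592].

Taylor coefficients (expand at 0): a_0 = -4/5, a_1 = 13/36, a_2 = -4163/3564.
c0 = a_0 = -4/5. Peel one level at a time: if S = 1 + c*η/S' with S'(0) = 1, then c is the η-coefficient of S and S' = c*η/(S - 1).
S_1 = c0/f = 1 + (65/144)*η + (-286565/228096)*η^2 + ...; c1 = 65/144.
S_2 = c1*η/(S_1 - 1) = 1 + (57313/20592)*η + ...; c2 = 57313/20592.


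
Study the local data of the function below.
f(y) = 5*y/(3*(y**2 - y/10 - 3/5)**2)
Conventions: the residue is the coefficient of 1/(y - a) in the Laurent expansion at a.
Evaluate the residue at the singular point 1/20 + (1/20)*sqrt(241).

The residue is -(500/174243)*sqrt(241).

The factor y**2 - y/10 - 3/5 splits as (y - a)(y - a') with a = 1/20 + (1/20)*sqrt(241), a' = 1/20 - (1/20)*sqrt(241). At the order-2 pole a set g(y) = (y - a)^2*f(y) = [5*y/3] / (y - a')^2.
Order-2 pole: residue = g'(a); g'(1/20 + (1/20)*sqrt(241)) = -(500/174243)*sqrt(241), so the residue is -(500/174243)*sqrt(241).


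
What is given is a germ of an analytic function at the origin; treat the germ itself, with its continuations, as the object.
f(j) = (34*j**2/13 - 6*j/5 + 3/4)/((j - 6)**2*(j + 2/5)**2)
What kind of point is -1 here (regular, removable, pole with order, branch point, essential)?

Denominator factors: j - 6 = -7 at j = -1; j + 2/5 = -3/5 at j = -1 — none vanishes.
So the germ continues analytically to -1.

The point is a regular point.


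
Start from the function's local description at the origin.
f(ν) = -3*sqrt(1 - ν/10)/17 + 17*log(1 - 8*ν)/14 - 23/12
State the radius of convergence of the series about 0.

The radius of convergence is 1/8.

Branch term (17/14)*log(1 - ν/(1/8)): its argument vanishes at ν = 1/8, a logarithmic branch point, modulus 1/8.
Branch term (-3/17)*sqrt(1 - ν/(10)): its argument vanishes at ν = 10, a square-root branch point, modulus 10.
The radius of convergence is the smallest modulus among the singular points: 1/8.


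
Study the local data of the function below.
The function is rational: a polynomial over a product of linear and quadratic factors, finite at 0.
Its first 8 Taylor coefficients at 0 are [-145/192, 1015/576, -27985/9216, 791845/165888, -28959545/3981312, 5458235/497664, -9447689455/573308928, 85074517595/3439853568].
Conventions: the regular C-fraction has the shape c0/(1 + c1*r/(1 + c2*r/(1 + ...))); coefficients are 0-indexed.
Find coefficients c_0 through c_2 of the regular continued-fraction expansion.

The regular C-fraction coefficients are [-145/192, 7/3, -205/336].

Taylor coefficients (read off): a_0 = -145/192, a_1 = 1015/576, a_2 = -27985/9216.
c0 = a_0 = -145/192. Peel one level at a time: if S = 1 + c*r/S' with S'(0) = 1, then c is the r-coefficient of S and S' = c*r/(S - 1).
S_1 = c0/f = 1 + (7/3)*r + (205/144)*r^2 + ...; c1 = 7/3.
S_2 = c1*r/(S_1 - 1) = 1 + (-205/336)*r + ...; c2 = -205/336.


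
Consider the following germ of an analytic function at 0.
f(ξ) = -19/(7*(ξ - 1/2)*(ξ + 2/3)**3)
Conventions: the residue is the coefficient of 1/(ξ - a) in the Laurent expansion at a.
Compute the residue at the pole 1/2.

The residue is -4104/2401.

At the order-1 pole 1/2 set g(ξ) = (ξ - (1/2))*f(ξ) = -19/(7*(ξ + 2/3)**3).
Simple pole: residue = g(a) at a = 1/2, which is -4104/2401.


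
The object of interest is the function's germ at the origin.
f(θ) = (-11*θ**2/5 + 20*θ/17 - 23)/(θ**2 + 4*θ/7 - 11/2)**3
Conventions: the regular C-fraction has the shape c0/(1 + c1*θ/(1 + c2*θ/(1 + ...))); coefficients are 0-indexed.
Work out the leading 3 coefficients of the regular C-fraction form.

Taylor coefficients (expand at 0): a_0 = 184/1331, a_1 = 62752/1742279, a_2 = 63976904/670777415.
c0 = a_0 = 184/1331. Peel one level at a time: if S = 1 + c*θ/S' with S'(0) = 1, then c is the θ-coefficient of S and S' = c*θ/(S - 1).
S_1 = c0/f = 1 + (-7844/30107)*θ + (-2819229503/4532157245)*θ^2 + ...; c1 = -7844/30107.
S_2 = c1*θ/(S_1 - 1) = 1 + (-2819229503/1180796540)*θ + ...; c2 = -2819229503/1180796540.

The regular C-fraction coefficients are [184/1331, -7844/30107, -2819229503/1180796540].


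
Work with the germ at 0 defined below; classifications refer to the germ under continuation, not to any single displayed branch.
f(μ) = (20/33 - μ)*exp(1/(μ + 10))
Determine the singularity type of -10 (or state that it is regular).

The exponent 1/(μ - (-10)) has a pole at -10, so exp(1/(μ - (-10))) takes every nonzero value near it: an essential singularity (not a pole of any order).

The point is an essential singularity.


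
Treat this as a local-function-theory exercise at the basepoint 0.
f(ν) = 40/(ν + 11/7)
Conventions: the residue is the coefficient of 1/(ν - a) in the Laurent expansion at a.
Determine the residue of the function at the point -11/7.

At the order-1 pole -11/7 set g(ν) = (ν - (-11/7))*f(ν) = 40.
Simple pole: residue = g(a) at a = -11/7, which is 40.

The residue is 40.


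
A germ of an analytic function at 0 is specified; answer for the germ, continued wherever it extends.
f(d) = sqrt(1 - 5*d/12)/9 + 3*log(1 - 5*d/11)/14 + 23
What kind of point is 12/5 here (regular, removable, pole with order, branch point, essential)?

The term (1/9)*sqrt(1 - d/(12/5)) has argument 1 - 12/5/(12/5) = 0 at 12/5: a square-root (algebraic, two-sheeted) branch point; the remaining terms are analytic or single-valued there.

The point is an algebraic (square-root) branch point.


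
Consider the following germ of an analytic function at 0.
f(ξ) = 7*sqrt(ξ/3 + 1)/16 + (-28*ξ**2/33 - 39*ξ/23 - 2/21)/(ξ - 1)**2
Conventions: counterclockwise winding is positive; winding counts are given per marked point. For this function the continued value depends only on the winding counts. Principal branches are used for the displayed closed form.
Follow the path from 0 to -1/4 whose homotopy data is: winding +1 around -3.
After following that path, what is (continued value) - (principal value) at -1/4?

Continued minus principal equals -(7/48)*sqrt(33).

The rational part is single-valued and drops out of the difference; each branch term changes only by its own monodromy.
(7/16)*sqrt(1 - ξ/(-3)): winding +1 is odd, the square root flips sign, contributing -2*(7/16)*sqrt(1 - (-1/4)/(-3)) = -2*(7/16)*sqrt(11/12) = -(7/48)*sqrt(33).
Summing the contributions at ξ = -1/4 gives -(7/48)*sqrt(33).


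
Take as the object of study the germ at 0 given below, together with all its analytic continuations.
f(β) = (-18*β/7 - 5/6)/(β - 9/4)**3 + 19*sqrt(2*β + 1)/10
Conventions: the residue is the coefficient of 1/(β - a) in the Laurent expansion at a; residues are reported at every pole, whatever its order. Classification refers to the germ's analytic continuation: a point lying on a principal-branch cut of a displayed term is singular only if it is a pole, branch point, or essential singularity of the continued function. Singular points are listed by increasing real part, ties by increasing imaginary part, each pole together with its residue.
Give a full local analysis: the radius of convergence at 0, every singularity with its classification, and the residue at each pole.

Radius of convergence at 0: 1/2.
At -1/2: an algebraic (square-root) branch point.
At 9/4: a pole of order 3; residue 0.

Denominator factor (β - 9/4)^3: pole of order 3 at 9/4, modulus 9/4.
Branch term (19/10)*sqrt(1 - β/(-1/2)): its argument vanishes at β = -1/2, a square-root branch point, modulus 1/2.
The radius of convergence is the smallest modulus among the singular points: 1/2.
The branch term is analytic at 9/4 and contributes nothing to the residue; only the rational part matters.
At the order-3 pole 9/4 set g(β) = (β - (9/4))^3*(rational part) = -18*β/7 - 5/6.
Order-3 pole: residue = g''(a)/2; g''(9/4) = 0, so the residue is 0.
List the singular points by increasing real part (a conjugate pair: the negative imaginary part first).


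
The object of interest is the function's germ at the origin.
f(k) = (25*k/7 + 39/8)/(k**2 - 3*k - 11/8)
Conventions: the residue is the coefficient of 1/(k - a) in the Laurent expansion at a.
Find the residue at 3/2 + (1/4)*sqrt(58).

The residue is 25/14 + (573/1624)*sqrt(58).

The factor k**2 - 3*k - 11/8 splits as (k - a)(k - a') with a = 3/2 + (1/4)*sqrt(58), a' = 3/2 - (1/4)*sqrt(58). At the order-1 pole a set g(k) = (k - a)*f(k) = [25*k/7 + 39/8] / (k - a').
Simple pole: residue = g(a) at a = 3/2 + (1/4)*sqrt(58), which is 25/14 + (573/1624)*sqrt(58).


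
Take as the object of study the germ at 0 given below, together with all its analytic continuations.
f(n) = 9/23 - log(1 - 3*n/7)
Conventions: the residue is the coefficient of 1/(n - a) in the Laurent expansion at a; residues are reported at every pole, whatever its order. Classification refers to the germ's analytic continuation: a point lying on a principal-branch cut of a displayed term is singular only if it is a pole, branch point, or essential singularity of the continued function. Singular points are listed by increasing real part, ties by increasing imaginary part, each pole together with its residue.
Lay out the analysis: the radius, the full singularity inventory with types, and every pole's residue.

Branch term (-1)*log(1 - n/(7/3)): its argument vanishes at n = 7/3, a logarithmic branch point, modulus 7/3.
The radius of convergence is the smallest modulus among the singular points: 7/3.

Radius of convergence at 0: 7/3.
At 7/3: a logarithmic branch point.


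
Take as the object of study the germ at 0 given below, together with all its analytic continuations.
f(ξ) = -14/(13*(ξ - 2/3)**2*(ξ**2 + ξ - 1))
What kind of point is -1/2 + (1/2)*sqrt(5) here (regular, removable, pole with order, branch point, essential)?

The denominator factor ξ**2 + ξ - 1 vanishes at -1/2 + (1/2)*sqrt(5) and appears to the power 1; the numerator there equals -14/13, nonzero, and no other factor vanishes.
Hence a pole whose order is the multiplicity, 1.

The point is a pole of order 1.


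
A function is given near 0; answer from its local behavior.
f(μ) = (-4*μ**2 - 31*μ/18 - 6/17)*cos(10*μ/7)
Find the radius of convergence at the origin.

The radius of convergence is infinite.

The factor cos(10*μ/7) is entire and contributes no finite singular point.
The polynomial part has no poles.
No finite singular points: the Taylor series at 0 converges everywhere.


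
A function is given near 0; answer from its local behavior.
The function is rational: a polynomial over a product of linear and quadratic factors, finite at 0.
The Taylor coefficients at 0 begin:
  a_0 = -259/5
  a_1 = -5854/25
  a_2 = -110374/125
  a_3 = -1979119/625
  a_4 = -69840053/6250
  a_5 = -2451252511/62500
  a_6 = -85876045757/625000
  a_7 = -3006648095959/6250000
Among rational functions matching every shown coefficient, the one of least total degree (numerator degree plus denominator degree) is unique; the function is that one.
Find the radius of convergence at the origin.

The radius of convergence is 2/7.

No rational of total degree below 3 reproduces all 8 coefficients; solving the [1/2] Pade equations on them gives f(k) = (31*k/14 - 37/3)/((k - 5/6)*(k - 2/7)), whose expansion matches every shown term.
Denominator factor (k - 2/7): pole of order 1 at 2/7, modulus 2/7.
Denominator factor (k - 5/6): pole of order 1 at 5/6, modulus 5/6.
The radius of convergence is the smallest modulus among the singular points: 2/7.


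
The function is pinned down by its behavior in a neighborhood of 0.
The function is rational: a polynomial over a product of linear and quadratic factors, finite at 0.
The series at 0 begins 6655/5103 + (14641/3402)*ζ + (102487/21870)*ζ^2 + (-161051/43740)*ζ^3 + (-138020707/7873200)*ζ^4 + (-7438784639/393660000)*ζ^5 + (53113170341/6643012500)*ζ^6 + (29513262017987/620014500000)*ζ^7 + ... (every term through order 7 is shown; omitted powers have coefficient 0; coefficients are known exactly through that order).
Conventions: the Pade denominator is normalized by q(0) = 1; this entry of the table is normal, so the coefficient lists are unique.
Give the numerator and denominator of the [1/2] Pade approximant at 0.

Taylor coefficients needed (read off): a_0 = 6655/5103, a_1 = 14641/3402, a_2 = 102487/21870, a_3 = -161051/43740.
Write the denominator as Q(ζ) = 1 + q1*ζ + q2*ζ^2. Requiring Q*f - P = O(ζ^4) with deg P <= 1 kills the coefficients of ζ^2..ζ^3 in Q*f:
  ζ^2: a_2 + q1*a_1 + q2*a_0 = 0, i.e. 102487/21870 + (14641/3402)*q1 + (6655/5103)*q2 = 0.
  ζ^3: a_3 + q1*a_2 + q2*a_1 = 0, i.e. -161051/43740 + (102487/21870)*q1 + (14641/3402)*q2 = 0.
Solving this linear system: q1 = -2002/995, q2 = 90937/29850.
The numerator is Q*f truncated at degree 1: P0 = a_0 = 6655/5103; P1 = a_1 + q1*a_0 = 3411353/2030994.

The Pade approximant has numerator coefficients [6655/5103, 3411353/2030994]; denominator coefficients [1, -2002/995, 90937/29850].


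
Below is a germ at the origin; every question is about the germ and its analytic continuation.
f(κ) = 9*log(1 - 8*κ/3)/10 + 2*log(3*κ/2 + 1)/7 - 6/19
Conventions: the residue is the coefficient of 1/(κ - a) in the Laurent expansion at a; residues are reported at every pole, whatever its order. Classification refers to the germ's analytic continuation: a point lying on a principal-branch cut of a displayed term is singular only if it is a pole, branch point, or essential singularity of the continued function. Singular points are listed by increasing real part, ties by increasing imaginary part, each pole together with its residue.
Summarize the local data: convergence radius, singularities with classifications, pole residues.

Branch term (9/10)*log(1 - κ/(3/8)): its argument vanishes at κ = 3/8, a logarithmic branch point, modulus 3/8.
Branch term (2/7)*log(1 - κ/(-2/3)): its argument vanishes at κ = -2/3, a logarithmic branch point, modulus 2/3.
The radius of convergence is the smallest modulus among the singular points: 3/8.
List the singular points by increasing real part (a conjugate pair: the negative imaginary part first).

Radius of convergence at 0: 3/8.
At -2/3: a logarithmic branch point.
At 3/8: a logarithmic branch point.


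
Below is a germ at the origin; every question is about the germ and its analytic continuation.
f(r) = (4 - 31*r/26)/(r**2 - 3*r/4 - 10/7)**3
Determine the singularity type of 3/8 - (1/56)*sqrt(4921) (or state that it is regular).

The denominator factor r**2 - 3*r/4 - 10/7 vanishes at 3/8 - (1/56)*sqrt(4921) and appears to the power 3; the numerator there equals 739/208 + (31/1456)*sqrt(4921), nonzero, and no other factor vanishes.
Hence a pole whose order is the multiplicity, 3.

The point is a pole of order 3.


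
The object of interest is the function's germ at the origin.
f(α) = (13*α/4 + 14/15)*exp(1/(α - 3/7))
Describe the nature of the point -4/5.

There is no denominator, hence no pole anywhere.
The essential point of exp(1/(α - (3/7))) is 3/7, not -4/5.
So the germ continues analytically to -4/5.

The point is a regular point.


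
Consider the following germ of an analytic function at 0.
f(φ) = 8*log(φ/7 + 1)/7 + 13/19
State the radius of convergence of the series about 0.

The radius of convergence is 7.

Branch term (8/7)*log(1 - φ/(-7)): its argument vanishes at φ = -7, a logarithmic branch point, modulus 7.
The radius of convergence is the smallest modulus among the singular points: 7.


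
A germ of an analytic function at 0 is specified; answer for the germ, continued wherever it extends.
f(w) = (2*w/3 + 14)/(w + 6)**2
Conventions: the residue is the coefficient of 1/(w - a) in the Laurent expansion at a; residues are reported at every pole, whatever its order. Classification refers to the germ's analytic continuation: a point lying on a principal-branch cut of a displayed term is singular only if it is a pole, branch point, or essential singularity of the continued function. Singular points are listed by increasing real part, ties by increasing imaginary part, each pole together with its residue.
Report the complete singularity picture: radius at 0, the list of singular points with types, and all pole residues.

Denominator factor (w + 6)^2: pole of order 2 at -6, modulus 6.
The radius of convergence is the smallest modulus among the singular points: 6.
At the order-2 pole -6 set g(w) = (w - (-6))^2*f(w) = 2*w/3 + 14.
Order-2 pole: residue = g'(a); g'(-6) = 2/3, so the residue is 2/3.

Radius of convergence at 0: 6.
At -6: a pole of order 2; residue 2/3.


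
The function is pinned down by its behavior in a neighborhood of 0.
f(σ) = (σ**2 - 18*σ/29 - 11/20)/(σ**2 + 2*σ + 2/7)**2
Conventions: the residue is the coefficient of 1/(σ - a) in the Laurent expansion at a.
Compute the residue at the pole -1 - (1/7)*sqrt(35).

The factor σ**2 + 2*σ + 2/7 splits as (σ - a)(σ - a') with a = -1 - (1/7)*sqrt(35), a' = -1 + (1/7)*sqrt(35). At the order-2 pole a set g(σ) = (σ - a)^2*f(σ) = [σ**2 - 18*σ/29 - 11/20] / (σ - a')^2.
Order-2 pole: residue = g'(a); g'(-1 - (1/7)*sqrt(35)) = (1447/58000)*sqrt(35), so the residue is (1447/58000)*sqrt(35).

The residue is (1447/58000)*sqrt(35).


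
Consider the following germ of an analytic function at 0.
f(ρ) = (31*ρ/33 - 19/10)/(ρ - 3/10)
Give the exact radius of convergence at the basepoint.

The radius of convergence is 3/10.

Denominator factor (ρ - 3/10): pole of order 1 at 3/10, modulus 3/10.
The radius of convergence is the smallest modulus among the singular points: 3/10.


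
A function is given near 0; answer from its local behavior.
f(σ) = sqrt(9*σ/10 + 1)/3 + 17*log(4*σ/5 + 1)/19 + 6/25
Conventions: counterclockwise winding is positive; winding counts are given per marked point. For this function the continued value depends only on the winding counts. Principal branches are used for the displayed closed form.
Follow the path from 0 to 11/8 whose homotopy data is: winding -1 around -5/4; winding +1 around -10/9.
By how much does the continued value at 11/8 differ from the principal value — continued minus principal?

Continued minus principal equals (-(1/30)*sqrt(895)) - ((34/19)*pi)*i.

The rational part is single-valued and drops out of the difference; each branch term changes only by its own monodromy.
(1/3)*sqrt(1 - σ/(-10/9)): winding +1 is odd, the square root flips sign, contributing -2*(1/3)*sqrt(1 - (11/8)/(-10/9)) = -2*(1/3)*sqrt(179/80) = -(1/30)*sqrt(895).
(17/19)*log(1 - σ/(-5/4)): each positive loop around -5/4 adds 2*pi*i to the log, so winding -1 contributes (17/19)*(-1)*2*pi*i = -(34/19)*pi*i.
Summing the contributions at σ = 11/8 gives (-(1/30)*sqrt(895)) - ((34/19)*pi)*i.


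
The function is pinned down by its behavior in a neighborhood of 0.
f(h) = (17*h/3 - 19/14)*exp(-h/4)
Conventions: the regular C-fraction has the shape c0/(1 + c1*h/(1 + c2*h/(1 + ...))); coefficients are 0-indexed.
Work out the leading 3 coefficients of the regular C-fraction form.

The regular C-fraction coefficients are [-19/14, 1009/228, -1924385/460104].

Taylor coefficients (expand at 0): a_0 = -19/14, a_1 = 1009/168, a_2 = -1961/1344.
c0 = a_0 = -19/14. Peel one level at a time: if S = 1 + c*h/S' with S'(0) = 1, then c is the h-coefficient of S and S' = c*h/(S - 1).
S_1 = c0/f = 1 + (1009/228)*h + (1924385/103968)*h^2 + ...; c1 = 1009/228.
S_2 = c1*h/(S_1 - 1) = 1 + (-1924385/460104)*h + ...; c2 = -1924385/460104.


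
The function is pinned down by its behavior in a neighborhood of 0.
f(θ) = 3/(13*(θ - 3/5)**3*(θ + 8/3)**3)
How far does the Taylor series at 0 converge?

Denominator factor (θ + 8/3)^3: pole of order 3 at -8/3, modulus 8/3.
Denominator factor (θ - 3/5)^3: pole of order 3 at 3/5, modulus 3/5.
The radius of convergence is the smallest modulus among the singular points: 3/5.

The radius of convergence is 3/5.


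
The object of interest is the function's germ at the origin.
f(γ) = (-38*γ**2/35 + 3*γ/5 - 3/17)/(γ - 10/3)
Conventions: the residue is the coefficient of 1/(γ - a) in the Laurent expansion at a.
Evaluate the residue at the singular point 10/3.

The residue is -10967/1071.

At the order-1 pole 10/3 set g(γ) = (γ - (10/3))*f(γ) = -38*γ**2/35 + 3*γ/5 - 3/17.
Simple pole: residue = g(a) at a = 10/3, which is -10967/1071.


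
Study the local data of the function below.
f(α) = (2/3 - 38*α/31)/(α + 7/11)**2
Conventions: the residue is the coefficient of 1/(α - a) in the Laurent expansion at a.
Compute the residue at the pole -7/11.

The residue is -38/31.

At the order-2 pole -7/11 set g(α) = (α - (-7/11))^2*f(α) = 2/3 - 38*α/31.
Order-2 pole: residue = g'(a); g'(-7/11) = -38/31, so the residue is -38/31.


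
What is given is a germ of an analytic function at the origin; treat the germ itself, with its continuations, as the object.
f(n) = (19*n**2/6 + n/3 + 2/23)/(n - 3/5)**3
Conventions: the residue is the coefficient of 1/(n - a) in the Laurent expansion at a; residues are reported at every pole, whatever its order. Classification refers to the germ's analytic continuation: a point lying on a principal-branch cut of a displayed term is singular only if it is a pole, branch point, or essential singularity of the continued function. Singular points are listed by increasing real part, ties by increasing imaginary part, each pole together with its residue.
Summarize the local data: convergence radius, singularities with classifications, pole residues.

Radius of convergence at 0: 3/5.
At 3/5: a pole of order 3; residue 19/6.

Denominator factor (n - 3/5)^3: pole of order 3 at 3/5, modulus 3/5.
The radius of convergence is the smallest modulus among the singular points: 3/5.
At the order-3 pole 3/5 set g(n) = (n - (3/5))^3*f(n) = 19*n**2/6 + n/3 + 2/23.
Order-3 pole: residue = g''(a)/2; g''(3/5) = 19/3, so the residue is 19/6.
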